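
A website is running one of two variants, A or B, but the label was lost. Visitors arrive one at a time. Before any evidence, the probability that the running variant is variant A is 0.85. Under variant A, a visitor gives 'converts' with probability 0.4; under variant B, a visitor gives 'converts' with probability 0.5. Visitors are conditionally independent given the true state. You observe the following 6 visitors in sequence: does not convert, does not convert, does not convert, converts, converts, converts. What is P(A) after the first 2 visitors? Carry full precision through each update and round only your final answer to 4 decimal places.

After 'does not convert': P(A) = 0.6·0.8500 / (0.6·0.8500 + 0.5·0.1500) ≈ 0.8718
After 'does not convert': P(A) = 0.6·0.8718 / (0.6·0.8718 + 0.5·0.1282) ≈ 0.8908

0.8908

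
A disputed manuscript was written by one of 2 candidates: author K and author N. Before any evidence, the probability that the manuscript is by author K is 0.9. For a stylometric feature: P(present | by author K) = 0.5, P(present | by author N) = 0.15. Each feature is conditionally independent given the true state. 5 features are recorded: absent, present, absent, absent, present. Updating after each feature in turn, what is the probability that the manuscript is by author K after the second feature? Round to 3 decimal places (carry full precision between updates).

0.946

After 'absent': P(author K) = 0.5·0.9000 / (0.5·0.9000 + 0.85·0.1000) ≈ 0.8411
After 'present': P(author K) = 0.5·0.8411 / (0.5·0.8411 + 0.15·0.1589) ≈ 0.9464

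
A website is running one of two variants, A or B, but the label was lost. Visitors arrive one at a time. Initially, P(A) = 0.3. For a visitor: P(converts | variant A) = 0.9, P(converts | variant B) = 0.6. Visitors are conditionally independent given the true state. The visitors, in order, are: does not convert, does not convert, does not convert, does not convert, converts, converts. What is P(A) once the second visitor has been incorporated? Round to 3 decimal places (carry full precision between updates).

After 'does not convert': P(A) = 0.1·0.3000 / (0.1·0.3000 + 0.4·0.7000) ≈ 0.0968
After 'does not convert': P(A) = 0.1·0.0968 / (0.1·0.0968 + 0.4·0.9032) ≈ 0.0261

0.026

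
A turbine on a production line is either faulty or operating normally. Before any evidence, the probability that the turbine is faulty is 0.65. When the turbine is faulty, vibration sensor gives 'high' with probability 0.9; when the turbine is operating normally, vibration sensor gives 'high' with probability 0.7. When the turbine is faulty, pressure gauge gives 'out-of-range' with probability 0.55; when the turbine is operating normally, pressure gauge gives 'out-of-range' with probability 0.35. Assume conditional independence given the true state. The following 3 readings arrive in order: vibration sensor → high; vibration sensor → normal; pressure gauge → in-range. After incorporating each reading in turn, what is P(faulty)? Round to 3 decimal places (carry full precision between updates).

0.355

Each posterior becomes the prior for the next update.
After vibration sensor='high': P(faulty) = 0.9·0.6500 / (0.9·0.6500 + 0.7·0.3500) ≈ 0.7048
After vibration sensor='normal': P(faulty) = 0.1·0.7048 / (0.1·0.7048 + 0.3·0.2952) ≈ 0.4432
After pressure gauge='in-range': P(faulty) = 0.45·0.4432 / (0.45·0.4432 + 0.65·0.5568) ≈ 0.3553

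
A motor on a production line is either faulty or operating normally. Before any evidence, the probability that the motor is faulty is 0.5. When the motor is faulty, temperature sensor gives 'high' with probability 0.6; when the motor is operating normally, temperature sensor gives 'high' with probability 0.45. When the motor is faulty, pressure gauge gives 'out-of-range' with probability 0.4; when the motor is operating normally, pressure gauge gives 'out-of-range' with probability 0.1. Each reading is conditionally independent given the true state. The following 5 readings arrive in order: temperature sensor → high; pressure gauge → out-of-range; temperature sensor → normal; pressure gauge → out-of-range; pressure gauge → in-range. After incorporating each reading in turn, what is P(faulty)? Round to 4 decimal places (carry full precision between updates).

After temperature sensor='high': P(faulty) = 0.6·0.5000 / (0.6·0.5000 + 0.45·0.5000) ≈ 0.5714
After pressure gauge='out-of-range': P(faulty) = 0.4·0.5714 / (0.4·0.5714 + 0.1·0.4286) ≈ 0.8421
After temperature sensor='normal': P(faulty) = 0.4·0.8421 / (0.4·0.8421 + 0.55·0.1579) ≈ 0.7950
After pressure gauge='out-of-range': P(faulty) = 0.4·0.7950 / (0.4·0.7950 + 0.1·0.2050) ≈ 0.9394
After pressure gauge='in-range': P(faulty) = 0.6·0.9394 / (0.6·0.9394 + 0.9·0.0606) ≈ 0.9118

0.9118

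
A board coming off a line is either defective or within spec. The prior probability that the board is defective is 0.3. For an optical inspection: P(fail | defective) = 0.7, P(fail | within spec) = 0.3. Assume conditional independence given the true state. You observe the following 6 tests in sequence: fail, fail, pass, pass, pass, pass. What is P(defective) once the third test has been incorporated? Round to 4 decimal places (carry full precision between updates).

After 'fail': P(defective) = 0.7·0.3000 / (0.7·0.3000 + 0.3·0.7000) ≈ 0.5000
After 'fail': P(defective) = 0.7·0.5000 / (0.7·0.5000 + 0.3·0.5000) ≈ 0.7000
After 'pass': P(defective) = 0.3·0.7000 / (0.3·0.7000 + 0.7·0.3000) ≈ 0.5000

0.5000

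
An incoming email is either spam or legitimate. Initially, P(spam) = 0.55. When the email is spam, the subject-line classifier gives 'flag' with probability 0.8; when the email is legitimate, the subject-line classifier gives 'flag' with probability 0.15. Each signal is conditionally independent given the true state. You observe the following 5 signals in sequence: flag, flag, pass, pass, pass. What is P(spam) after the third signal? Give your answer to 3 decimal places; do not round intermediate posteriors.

0.891

After 'flag': P(spam) = 0.8·0.5500 / (0.8·0.5500 + 0.15·0.4500) ≈ 0.8670
After 'flag': P(spam) = 0.8·0.8670 / (0.8·0.8670 + 0.15·0.1330) ≈ 0.9720
After 'pass': P(spam) = 0.2·0.9720 / (0.2·0.9720 + 0.85·0.0280) ≈ 0.8911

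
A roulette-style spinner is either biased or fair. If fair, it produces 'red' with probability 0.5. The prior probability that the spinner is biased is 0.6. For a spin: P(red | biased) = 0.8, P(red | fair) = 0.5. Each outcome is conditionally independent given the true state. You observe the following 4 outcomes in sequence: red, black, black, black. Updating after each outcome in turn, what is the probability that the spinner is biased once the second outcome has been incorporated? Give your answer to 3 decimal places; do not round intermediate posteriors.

Each posterior becomes the prior for the next update.
After 'red': P(biased) = 0.8·0.6000 / (0.8·0.6000 + 0.5·0.4000) ≈ 0.7059
After 'black': P(biased) = 0.2·0.7059 / (0.2·0.7059 + 0.5·0.2941) ≈ 0.4898

0.490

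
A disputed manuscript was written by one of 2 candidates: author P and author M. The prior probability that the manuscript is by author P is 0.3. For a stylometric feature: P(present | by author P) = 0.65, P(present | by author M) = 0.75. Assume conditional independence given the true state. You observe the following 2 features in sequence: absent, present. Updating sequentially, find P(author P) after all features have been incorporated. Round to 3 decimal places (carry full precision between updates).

Each posterior becomes the prior for the next update.
After 'absent': P(author P) = 0.35·0.3000 / (0.35·0.3000 + 0.25·0.7000) ≈ 0.3750
After 'present': P(author P) = 0.65·0.3750 / (0.65·0.3750 + 0.75·0.6250) ≈ 0.3421

0.342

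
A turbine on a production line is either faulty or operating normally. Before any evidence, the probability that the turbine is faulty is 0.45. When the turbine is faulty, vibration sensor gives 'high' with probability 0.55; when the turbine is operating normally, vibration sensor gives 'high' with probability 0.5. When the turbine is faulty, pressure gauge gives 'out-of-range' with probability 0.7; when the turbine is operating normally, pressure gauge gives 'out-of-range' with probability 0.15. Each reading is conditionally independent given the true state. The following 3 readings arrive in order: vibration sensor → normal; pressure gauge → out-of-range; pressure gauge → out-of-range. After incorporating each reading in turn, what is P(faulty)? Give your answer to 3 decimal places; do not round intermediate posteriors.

0.941

After vibration sensor='normal': P(faulty) = 0.45·0.4500 / (0.45·0.4500 + 0.5·0.5500) ≈ 0.4241
After pressure gauge='out-of-range': P(faulty) = 0.7·0.4241 / (0.7·0.4241 + 0.15·0.5759) ≈ 0.7746
After pressure gauge='out-of-range': P(faulty) = 0.7·0.7746 / (0.7·0.7746 + 0.15·0.2254) ≈ 0.9413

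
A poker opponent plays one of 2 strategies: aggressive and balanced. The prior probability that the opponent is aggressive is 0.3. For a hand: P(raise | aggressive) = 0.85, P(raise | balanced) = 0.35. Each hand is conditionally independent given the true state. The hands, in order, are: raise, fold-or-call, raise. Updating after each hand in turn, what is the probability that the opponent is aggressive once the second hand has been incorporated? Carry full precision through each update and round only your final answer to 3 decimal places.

0.194

Apply Bayes' rule sequentially, carrying P(aggressive) forward.
After 'raise': P(aggressive) = 0.85·0.3000 / (0.85·0.3000 + 0.35·0.7000) ≈ 0.5100
After 'fold-or-call': P(aggressive) = 0.15·0.5100 / (0.15·0.5100 + 0.65·0.4900) ≈ 0.1937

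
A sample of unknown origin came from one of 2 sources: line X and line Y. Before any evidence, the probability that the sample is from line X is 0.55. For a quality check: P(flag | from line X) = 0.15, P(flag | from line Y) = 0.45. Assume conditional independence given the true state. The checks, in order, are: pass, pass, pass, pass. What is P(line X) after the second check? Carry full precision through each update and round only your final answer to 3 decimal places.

After 'pass': P(line X) = 0.85·0.5500 / (0.85·0.5500 + 0.55·0.4500) ≈ 0.6538
After 'pass': P(line X) = 0.85·0.6538 / (0.85·0.6538 + 0.55·0.3462) ≈ 0.7448

0.745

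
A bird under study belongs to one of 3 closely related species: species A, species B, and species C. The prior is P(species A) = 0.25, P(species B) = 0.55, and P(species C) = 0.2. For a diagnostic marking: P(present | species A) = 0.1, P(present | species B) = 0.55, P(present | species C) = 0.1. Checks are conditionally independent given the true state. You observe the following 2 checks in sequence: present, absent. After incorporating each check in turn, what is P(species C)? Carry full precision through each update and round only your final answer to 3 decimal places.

After 'present': normaliser = 0.1·0.2500 + 0.55·0.5500 + 0.1·0.2000; P(species A) ≈ 0.0719, P(species B) ≈ 0.8705, P(species C) ≈ 0.0576
After 'absent': normaliser = 0.9·0.0719 + 0.45·0.8705 + 0.9·0.0576; P(species A) ≈ 0.1274, P(species B) ≈ 0.7707, P(species C) ≈ 0.1019

0.102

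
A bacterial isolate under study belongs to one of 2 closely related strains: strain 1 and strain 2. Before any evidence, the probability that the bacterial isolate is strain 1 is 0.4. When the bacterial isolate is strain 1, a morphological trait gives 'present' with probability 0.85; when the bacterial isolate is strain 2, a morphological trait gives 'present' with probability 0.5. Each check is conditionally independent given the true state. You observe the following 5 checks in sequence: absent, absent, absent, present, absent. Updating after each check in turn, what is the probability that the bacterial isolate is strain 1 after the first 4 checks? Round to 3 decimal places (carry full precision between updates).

0.030

After 'absent': P(strain 1) = 0.15·0.4000 / (0.15·0.4000 + 0.5·0.6000) ≈ 0.1667
After 'absent': P(strain 1) = 0.15·0.1667 / (0.15·0.1667 + 0.5·0.8333) ≈ 0.0566
After 'absent': P(strain 1) = 0.15·0.0566 / (0.15·0.0566 + 0.5·0.9434) ≈ 0.0177
After 'present': P(strain 1) = 0.85·0.0177 / (0.85·0.0177 + 0.5·0.9823) ≈ 0.0297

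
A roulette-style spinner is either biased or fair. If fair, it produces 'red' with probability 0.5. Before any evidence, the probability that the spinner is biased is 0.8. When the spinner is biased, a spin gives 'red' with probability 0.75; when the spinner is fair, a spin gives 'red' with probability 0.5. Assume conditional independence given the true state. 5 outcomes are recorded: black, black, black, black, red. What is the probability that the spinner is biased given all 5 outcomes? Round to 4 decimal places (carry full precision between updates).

0.2727

After 'black': P(biased) = 0.25·0.8000 / (0.25·0.8000 + 0.5·0.2000) ≈ 0.6667
After 'black': P(biased) = 0.25·0.6667 / (0.25·0.6667 + 0.5·0.3333) ≈ 0.5000
After 'black': P(biased) = 0.25·0.5000 / (0.25·0.5000 + 0.5·0.5000) ≈ 0.3333
After 'black': P(biased) = 0.25·0.3333 / (0.25·0.3333 + 0.5·0.6667) ≈ 0.2000
After 'red': P(biased) = 0.75·0.2000 / (0.75·0.2000 + 0.5·0.8000) ≈ 0.2727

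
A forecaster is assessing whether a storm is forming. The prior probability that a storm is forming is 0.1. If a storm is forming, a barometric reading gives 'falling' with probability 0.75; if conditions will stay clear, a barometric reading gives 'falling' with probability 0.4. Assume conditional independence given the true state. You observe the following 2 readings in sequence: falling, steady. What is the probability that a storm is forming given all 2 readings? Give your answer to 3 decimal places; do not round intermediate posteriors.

After 'falling': P(storm) = 0.75·0.1000 / (0.75·0.1000 + 0.4·0.9000) ≈ 0.1724
After 'steady': P(storm) = 0.25·0.1724 / (0.25·0.1724 + 0.6·0.8276) ≈ 0.0799

0.080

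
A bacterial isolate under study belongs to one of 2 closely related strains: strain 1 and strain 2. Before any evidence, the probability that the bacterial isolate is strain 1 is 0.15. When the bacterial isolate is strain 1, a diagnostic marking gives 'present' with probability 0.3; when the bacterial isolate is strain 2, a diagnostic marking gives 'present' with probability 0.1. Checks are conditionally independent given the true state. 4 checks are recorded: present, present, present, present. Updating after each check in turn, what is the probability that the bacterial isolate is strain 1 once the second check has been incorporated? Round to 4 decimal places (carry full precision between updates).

After 'present': P(strain 1) = 0.3·0.1500 / (0.3·0.1500 + 0.1·0.8500) ≈ 0.3462
After 'present': P(strain 1) = 0.3·0.3462 / (0.3·0.3462 + 0.1·0.6538) ≈ 0.6136

0.6136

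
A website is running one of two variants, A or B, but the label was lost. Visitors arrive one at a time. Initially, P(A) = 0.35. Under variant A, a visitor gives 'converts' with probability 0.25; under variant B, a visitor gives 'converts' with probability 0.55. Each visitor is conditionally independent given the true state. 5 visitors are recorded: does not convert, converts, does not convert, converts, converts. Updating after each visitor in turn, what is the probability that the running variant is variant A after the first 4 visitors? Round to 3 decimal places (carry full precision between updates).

After 'does not convert': P(A) = 0.75·0.3500 / (0.75·0.3500 + 0.45·0.6500) ≈ 0.4730
After 'converts': P(A) = 0.25·0.4730 / (0.25·0.4730 + 0.55·0.5270) ≈ 0.2897
After 'does not convert': P(A) = 0.75·0.2897 / (0.75·0.2897 + 0.45·0.7103) ≈ 0.4047
After 'converts': P(A) = 0.25·0.4047 / (0.25·0.4047 + 0.55·0.5953) ≈ 0.2361

0.236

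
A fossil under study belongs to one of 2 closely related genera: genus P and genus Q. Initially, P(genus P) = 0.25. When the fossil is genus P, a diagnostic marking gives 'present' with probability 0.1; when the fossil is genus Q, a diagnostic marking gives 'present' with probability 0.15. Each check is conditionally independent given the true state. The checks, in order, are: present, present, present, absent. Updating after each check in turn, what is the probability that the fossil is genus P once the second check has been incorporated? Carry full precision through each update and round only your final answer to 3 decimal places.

Apply Bayes' rule sequentially, carrying P(genus P) forward.
After 'present': P(genus P) = 0.1·0.2500 / (0.1·0.2500 + 0.15·0.7500) ≈ 0.1818
After 'present': P(genus P) = 0.1·0.1818 / (0.1·0.1818 + 0.15·0.8182) ≈ 0.1290

0.129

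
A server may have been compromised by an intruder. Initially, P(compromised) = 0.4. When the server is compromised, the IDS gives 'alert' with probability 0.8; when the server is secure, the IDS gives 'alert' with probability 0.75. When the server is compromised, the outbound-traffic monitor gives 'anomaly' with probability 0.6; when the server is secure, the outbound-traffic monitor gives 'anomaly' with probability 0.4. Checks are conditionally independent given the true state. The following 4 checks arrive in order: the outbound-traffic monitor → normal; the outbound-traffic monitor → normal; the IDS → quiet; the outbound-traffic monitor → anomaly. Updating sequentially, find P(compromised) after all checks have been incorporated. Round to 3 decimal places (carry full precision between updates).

After the outbound-traffic monitor='normal': P(compromised) = 0.4·0.4000 / (0.4·0.4000 + 0.6·0.6000) ≈ 0.3077
After the outbound-traffic monitor='normal': P(compromised) = 0.4·0.3077 / (0.4·0.3077 + 0.6·0.6923) ≈ 0.2286
After the IDS='quiet': P(compromised) = 0.2·0.2286 / (0.2·0.2286 + 0.25·0.7714) ≈ 0.1916
After the outbound-traffic monitor='anomaly': P(compromised) = 0.6·0.1916 / (0.6·0.1916 + 0.4·0.8084) ≈ 0.2623

0.262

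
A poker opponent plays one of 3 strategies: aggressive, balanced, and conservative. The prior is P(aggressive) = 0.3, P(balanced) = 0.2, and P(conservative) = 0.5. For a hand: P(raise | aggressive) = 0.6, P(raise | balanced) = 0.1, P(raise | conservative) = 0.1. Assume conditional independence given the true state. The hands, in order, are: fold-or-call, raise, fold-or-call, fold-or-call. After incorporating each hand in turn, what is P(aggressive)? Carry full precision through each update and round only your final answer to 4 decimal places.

0.1842

Each posterior becomes the prior for the next update.
After 'fold-or-call': normaliser = 0.4·0.3000 + 0.9·0.2000 + 0.9·0.5000; P(aggressive) ≈ 0.1600, P(balanced) ≈ 0.2400, P(conservative) ≈ 0.6000
After 'raise': normaliser = 0.6·0.1600 + 0.1·0.2400 + 0.1·0.6000; P(aggressive) ≈ 0.5333, P(balanced) ≈ 0.1333, P(conservative) ≈ 0.3333
After 'fold-or-call': normaliser = 0.4·0.5333 + 0.9·0.1333 + 0.9·0.3333; P(aggressive) ≈ 0.3368, P(balanced) ≈ 0.1895, P(conservative) ≈ 0.4737
After 'fold-or-call': normaliser = 0.4·0.3368 + 0.9·0.1895 + 0.9·0.4737; P(aggressive) ≈ 0.1842, P(balanced) ≈ 0.2331, P(conservative) ≈ 0.5827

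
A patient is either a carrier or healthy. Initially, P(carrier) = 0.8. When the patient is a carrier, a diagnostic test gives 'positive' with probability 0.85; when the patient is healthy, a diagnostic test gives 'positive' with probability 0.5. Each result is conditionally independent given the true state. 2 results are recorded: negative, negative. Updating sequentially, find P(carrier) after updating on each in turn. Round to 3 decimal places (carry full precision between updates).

0.265

After 'negative': P(carrier) = 0.15·0.8000 / (0.15·0.8000 + 0.5·0.2000) ≈ 0.5455
After 'negative': P(carrier) = 0.15·0.5455 / (0.15·0.5455 + 0.5·0.4545) ≈ 0.2647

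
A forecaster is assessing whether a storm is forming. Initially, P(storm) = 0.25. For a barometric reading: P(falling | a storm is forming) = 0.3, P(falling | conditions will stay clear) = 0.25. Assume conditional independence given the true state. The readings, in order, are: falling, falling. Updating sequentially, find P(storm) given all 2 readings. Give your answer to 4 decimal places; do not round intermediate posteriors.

Apply Bayes' rule sequentially, carrying P(storm) forward.
After 'falling': P(storm) = 0.3·0.2500 / (0.3·0.2500 + 0.25·0.7500) ≈ 0.2857
After 'falling': P(storm) = 0.3·0.2857 / (0.3·0.2857 + 0.25·0.7143) ≈ 0.3243

0.3243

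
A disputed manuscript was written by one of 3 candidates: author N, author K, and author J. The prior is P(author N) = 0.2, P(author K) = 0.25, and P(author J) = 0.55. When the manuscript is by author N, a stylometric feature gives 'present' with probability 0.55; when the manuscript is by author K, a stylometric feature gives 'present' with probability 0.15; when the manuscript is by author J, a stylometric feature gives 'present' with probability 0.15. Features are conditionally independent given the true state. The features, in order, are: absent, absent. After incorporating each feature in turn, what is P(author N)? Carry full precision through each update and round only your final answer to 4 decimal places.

After 'absent': normaliser = 0.45·0.2000 + 0.85·0.2500 + 0.85·0.5500; P(author N) ≈ 0.1169, P(author K) ≈ 0.2760, P(author J) ≈ 0.6071
After 'absent': normaliser = 0.45·0.1169 + 0.85·0.2760 + 0.85·0.6071; P(author N) ≈ 0.0655, P(author K) ≈ 0.2920, P(author J) ≈ 0.6425

0.0655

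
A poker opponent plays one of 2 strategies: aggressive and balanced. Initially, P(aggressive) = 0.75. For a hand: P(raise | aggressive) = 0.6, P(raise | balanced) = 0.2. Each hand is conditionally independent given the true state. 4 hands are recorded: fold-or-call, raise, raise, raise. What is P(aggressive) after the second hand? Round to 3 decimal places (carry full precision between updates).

After 'fold-or-call': P(aggressive) = 0.4·0.7500 / (0.4·0.7500 + 0.8·0.2500) ≈ 0.6000
After 'raise': P(aggressive) = 0.6·0.6000 / (0.6·0.6000 + 0.2·0.4000) ≈ 0.8182

0.818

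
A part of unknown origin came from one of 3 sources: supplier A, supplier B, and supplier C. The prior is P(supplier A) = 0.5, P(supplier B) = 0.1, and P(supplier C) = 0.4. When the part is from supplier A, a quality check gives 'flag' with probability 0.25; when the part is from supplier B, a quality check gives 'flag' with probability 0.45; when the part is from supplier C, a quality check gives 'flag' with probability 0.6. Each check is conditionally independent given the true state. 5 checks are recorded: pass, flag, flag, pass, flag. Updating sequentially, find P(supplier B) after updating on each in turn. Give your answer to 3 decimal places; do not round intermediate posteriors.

After 'pass': normaliser = 0.75·0.5000 + 0.55·0.1000 + 0.4·0.4000; P(supplier A) ≈ 0.6356, P(supplier B) ≈ 0.0932, P(supplier C) ≈ 0.2712
After 'flag': normaliser = 0.25·0.6356 + 0.45·0.0932 + 0.6·0.2712; P(supplier A) ≈ 0.4371, P(supplier B) ≈ 0.1154, P(supplier C) ≈ 0.4476
After 'flag': normaliser = 0.25·0.4371 + 0.45·0.1154 + 0.6·0.4476; P(supplier A) ≈ 0.2543, P(supplier B) ≈ 0.1208, P(supplier C) ≈ 0.6249
After 'pass': normaliser = 0.75·0.2543 + 0.55·0.1208 + 0.4·0.6249; P(supplier A) ≈ 0.3761, P(supplier B) ≈ 0.1310, P(supplier C) ≈ 0.4929
After 'flag': normaliser = 0.25·0.3761 + 0.45·0.1310 + 0.6·0.4929; P(supplier A) ≈ 0.2095, P(supplier B) ≈ 0.1314, P(supplier C) ≈ 0.6591

0.131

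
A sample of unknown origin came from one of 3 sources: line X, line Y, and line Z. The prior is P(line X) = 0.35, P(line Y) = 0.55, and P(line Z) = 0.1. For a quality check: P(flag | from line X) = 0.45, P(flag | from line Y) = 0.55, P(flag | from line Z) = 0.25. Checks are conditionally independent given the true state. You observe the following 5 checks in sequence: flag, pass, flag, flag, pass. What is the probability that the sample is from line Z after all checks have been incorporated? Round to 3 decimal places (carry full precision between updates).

After 'flag': normaliser = 0.45·0.3500 + 0.55·0.5500 + 0.25·0.1000; P(line X) ≈ 0.3247, P(line Y) ≈ 0.6237, P(line Z) ≈ 0.0515
After 'pass': normaliser = 0.55·0.3247 + 0.45·0.6237 + 0.75·0.0515; P(line X) ≈ 0.3587, P(line Y) ≈ 0.5637, P(line Z) ≈ 0.0776
After 'flag': normaliser = 0.45·0.3587 + 0.55·0.5637 + 0.25·0.0776; P(line X) ≈ 0.3289, P(line Y) ≈ 0.6316, P(line Z) ≈ 0.0395
After 'flag': normaliser = 0.45·0.3289 + 0.55·0.6316 + 0.25·0.0395; P(line X) ≈ 0.2929, P(line Y) ≈ 0.6875, P(line Z) ≈ 0.0196
After 'pass': normaliser = 0.55·0.2929 + 0.45·0.6875 + 0.75·0.0196; P(line X) ≈ 0.3320, P(line Y) ≈ 0.6377, P(line Z) ≈ 0.0302

0.030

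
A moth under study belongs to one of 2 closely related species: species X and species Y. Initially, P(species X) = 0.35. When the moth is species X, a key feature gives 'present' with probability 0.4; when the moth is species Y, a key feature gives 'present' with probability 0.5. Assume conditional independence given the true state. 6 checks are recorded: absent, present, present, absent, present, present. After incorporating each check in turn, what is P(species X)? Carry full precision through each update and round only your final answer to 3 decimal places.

0.241

Apply Bayes' rule sequentially, carrying P(species X) forward.
After 'absent': P(species X) = 0.6·0.3500 / (0.6·0.3500 + 0.5·0.6500) ≈ 0.3925
After 'present': P(species X) = 0.4·0.3925 / (0.4·0.3925 + 0.5·0.6075) ≈ 0.3408
After 'present': P(species X) = 0.4·0.3408 / (0.4·0.3408 + 0.5·0.6592) ≈ 0.2926
After 'absent': P(species X) = 0.6·0.2926 / (0.6·0.2926 + 0.5·0.7074) ≈ 0.3317
After 'present': P(species X) = 0.4·0.3317 / (0.4·0.3317 + 0.5·0.6683) ≈ 0.2842
After 'present': P(species X) = 0.4·0.2842 / (0.4·0.2842 + 0.5·0.7158) ≈ 0.2410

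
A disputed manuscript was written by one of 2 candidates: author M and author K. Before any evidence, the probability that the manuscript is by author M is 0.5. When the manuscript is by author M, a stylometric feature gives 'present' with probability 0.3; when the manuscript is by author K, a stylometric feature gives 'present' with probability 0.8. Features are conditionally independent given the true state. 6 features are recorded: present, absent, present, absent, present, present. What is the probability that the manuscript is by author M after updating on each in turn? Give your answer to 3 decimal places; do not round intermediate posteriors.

Each posterior becomes the prior for the next update.
After 'present': P(author M) = 0.3·0.5000 / (0.3·0.5000 + 0.8·0.5000) ≈ 0.2727
After 'absent': P(author M) = 0.7·0.2727 / (0.7·0.2727 + 0.2·0.7273) ≈ 0.5676
After 'present': P(author M) = 0.3·0.5676 / (0.3·0.5676 + 0.8·0.4324) ≈ 0.3298
After 'absent': P(author M) = 0.7·0.3298 / (0.7·0.3298 + 0.2·0.6702) ≈ 0.6327
After 'present': P(author M) = 0.3·0.6327 / (0.3·0.6327 + 0.8·0.3673) ≈ 0.3925
After 'present': P(author M) = 0.3·0.3925 / (0.3·0.3925 + 0.8·0.6075) ≈ 0.1950

0.195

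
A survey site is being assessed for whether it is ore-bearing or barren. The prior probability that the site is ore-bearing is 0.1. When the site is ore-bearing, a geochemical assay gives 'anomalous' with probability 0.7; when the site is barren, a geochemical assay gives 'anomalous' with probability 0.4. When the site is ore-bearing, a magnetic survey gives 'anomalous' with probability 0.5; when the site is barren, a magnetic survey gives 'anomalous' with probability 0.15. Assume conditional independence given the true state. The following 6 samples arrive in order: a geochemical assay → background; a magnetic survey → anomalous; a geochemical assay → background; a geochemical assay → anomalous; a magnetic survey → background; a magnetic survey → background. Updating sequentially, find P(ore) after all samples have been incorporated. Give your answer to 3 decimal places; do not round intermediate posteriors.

0.053

Each posterior becomes the prior for the next update.
After a geochemical assay='background': P(ore) = 0.3·0.1000 / (0.3·0.1000 + 0.6·0.9000) ≈ 0.0526
After a magnetic survey='anomalous': P(ore) = 0.5·0.0526 / (0.5·0.0526 + 0.15·0.9474) ≈ 0.1562
After a geochemical assay='background': P(ore) = 0.3·0.1562 / (0.3·0.1562 + 0.6·0.8438) ≈ 0.0847
After a geochemical assay='anomalous': P(ore) = 0.7·0.0847 / (0.7·0.0847 + 0.4·0.9153) ≈ 0.1394
After a magnetic survey='background': P(ore) = 0.5·0.1394 / (0.5·0.1394 + 0.85·0.8606) ≈ 0.0870
After a magnetic survey='background': P(ore) = 0.5·0.0870 / (0.5·0.0870 + 0.85·0.9130) ≈ 0.0531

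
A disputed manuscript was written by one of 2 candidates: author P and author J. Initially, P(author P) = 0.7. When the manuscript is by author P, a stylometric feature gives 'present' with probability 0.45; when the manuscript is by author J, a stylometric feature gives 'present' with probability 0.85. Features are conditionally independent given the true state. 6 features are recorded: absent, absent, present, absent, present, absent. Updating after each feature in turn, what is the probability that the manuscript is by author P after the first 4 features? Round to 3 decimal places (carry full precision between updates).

0.984

Each posterior becomes the prior for the next update.
After 'absent': P(author P) = 0.55·0.7000 / (0.55·0.7000 + 0.15·0.3000) ≈ 0.8953
After 'absent': P(author P) = 0.55·0.8953 / (0.55·0.8953 + 0.15·0.1047) ≈ 0.9691
After 'present': P(author P) = 0.45·0.9691 / (0.45·0.9691 + 0.85·0.0309) ≈ 0.9432
After 'absent': P(author P) = 0.55·0.9432 / (0.55·0.9432 + 0.15·0.0568) ≈ 0.9838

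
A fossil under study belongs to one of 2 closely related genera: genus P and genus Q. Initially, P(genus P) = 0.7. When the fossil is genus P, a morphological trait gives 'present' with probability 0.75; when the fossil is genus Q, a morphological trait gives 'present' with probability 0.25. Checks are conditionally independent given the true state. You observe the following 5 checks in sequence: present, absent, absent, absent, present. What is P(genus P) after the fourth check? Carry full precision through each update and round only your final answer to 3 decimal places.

0.206

After 'present': P(genus P) = 0.75·0.7000 / (0.75·0.7000 + 0.25·0.3000) ≈ 0.8750
After 'absent': P(genus P) = 0.25·0.8750 / (0.25·0.8750 + 0.75·0.1250) ≈ 0.7000
After 'absent': P(genus P) = 0.25·0.7000 / (0.25·0.7000 + 0.75·0.3000) ≈ 0.4375
After 'absent': P(genus P) = 0.25·0.4375 / (0.25·0.4375 + 0.75·0.5625) ≈ 0.2059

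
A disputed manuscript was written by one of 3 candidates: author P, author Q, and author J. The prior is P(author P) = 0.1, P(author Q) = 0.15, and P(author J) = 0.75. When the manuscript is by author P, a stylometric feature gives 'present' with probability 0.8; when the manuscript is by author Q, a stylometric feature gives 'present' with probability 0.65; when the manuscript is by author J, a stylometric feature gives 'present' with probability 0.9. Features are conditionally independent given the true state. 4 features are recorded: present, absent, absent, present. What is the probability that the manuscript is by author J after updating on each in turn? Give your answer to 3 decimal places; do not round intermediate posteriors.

After 'present': normaliser = 0.8·0.1000 + 0.65·0.1500 + 0.9·0.7500; P(author P) ≈ 0.0938, P(author Q) ≈ 0.1144, P(author J) ≈ 0.7918
After 'absent': normaliser = 0.2·0.0938 + 0.35·0.1144 + 0.1·0.7918; P(author P) ≈ 0.1360, P(author Q) ≈ 0.2901, P(author J) ≈ 0.5739
After 'absent': normaliser = 0.2·0.1360 + 0.35·0.2901 + 0.1·0.5739; P(author P) ≈ 0.1462, P(author Q) ≈ 0.5455, P(author J) ≈ 0.3083
After 'present': normaliser = 0.8·0.1462 + 0.65·0.5455 + 0.9·0.3083; P(author P) ≈ 0.1561, P(author Q) ≈ 0.4734, P(author J) ≈ 0.3705

0.370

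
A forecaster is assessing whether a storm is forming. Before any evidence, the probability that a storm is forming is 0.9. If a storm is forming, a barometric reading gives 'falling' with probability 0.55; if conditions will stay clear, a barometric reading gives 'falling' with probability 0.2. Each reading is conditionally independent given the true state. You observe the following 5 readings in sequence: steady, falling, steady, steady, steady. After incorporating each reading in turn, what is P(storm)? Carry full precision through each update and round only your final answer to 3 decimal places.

0.712

After 'steady': P(storm) = 0.45·0.9000 / (0.45·0.9000 + 0.8·0.1000) ≈ 0.8351
After 'falling': P(storm) = 0.55·0.8351 / (0.55·0.8351 + 0.2·0.1649) ≈ 0.9330
After 'steady': P(storm) = 0.45·0.9330 / (0.45·0.9330 + 0.8·0.0670) ≈ 0.8868
After 'steady': P(storm) = 0.45·0.8868 / (0.45·0.8868 + 0.8·0.1132) ≈ 0.8150
After 'steady': P(storm) = 0.45·0.8150 / (0.45·0.8150 + 0.8·0.1850) ≈ 0.7125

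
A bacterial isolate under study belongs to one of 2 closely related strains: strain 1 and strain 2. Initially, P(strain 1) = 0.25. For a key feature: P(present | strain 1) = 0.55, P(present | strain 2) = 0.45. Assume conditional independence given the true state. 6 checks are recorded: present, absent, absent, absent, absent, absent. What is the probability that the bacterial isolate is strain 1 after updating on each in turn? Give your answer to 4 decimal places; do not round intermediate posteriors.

Apply Bayes' rule sequentially, carrying P(strain 1) forward.
After 'present': P(strain 1) = 0.55·0.2500 / (0.55·0.2500 + 0.45·0.7500) ≈ 0.2895
After 'absent': P(strain 1) = 0.45·0.2895 / (0.45·0.2895 + 0.55·0.7105) ≈ 0.2500
After 'absent': P(strain 1) = 0.45·0.2500 / (0.45·0.2500 + 0.55·0.7500) ≈ 0.2143
After 'absent': P(strain 1) = 0.45·0.2143 / (0.45·0.2143 + 0.55·0.7857) ≈ 0.1824
After 'absent': P(strain 1) = 0.45·0.1824 / (0.45·0.1824 + 0.55·0.8176) ≈ 0.1544
After 'absent': P(strain 1) = 0.45·0.1544 / (0.45·0.1544 + 0.55·0.8456) ≈ 0.1300

0.1300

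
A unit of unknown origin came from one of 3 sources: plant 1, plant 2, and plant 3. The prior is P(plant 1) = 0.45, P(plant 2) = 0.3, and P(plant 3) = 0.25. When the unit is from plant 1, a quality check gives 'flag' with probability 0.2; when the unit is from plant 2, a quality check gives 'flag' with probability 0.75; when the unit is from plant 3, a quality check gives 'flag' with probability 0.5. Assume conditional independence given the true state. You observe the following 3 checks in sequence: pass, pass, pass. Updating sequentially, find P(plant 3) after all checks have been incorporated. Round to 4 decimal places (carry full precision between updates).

0.1173

Each posterior becomes the prior for the next update.
After 'pass': normaliser = 0.8·0.4500 + 0.25·0.3000 + 0.5·0.2500; P(plant 1) ≈ 0.6429, P(plant 2) ≈ 0.1339, P(plant 3) ≈ 0.2232
After 'pass': normaliser = 0.8·0.6429 + 0.25·0.1339 + 0.5·0.2232; P(plant 1) ≈ 0.7800, P(plant 2) ≈ 0.0508, P(plant 3) ≈ 0.1693
After 'pass': normaliser = 0.8·0.7800 + 0.25·0.0508 + 0.5·0.1693; P(plant 1) ≈ 0.8651, P(plant 2) ≈ 0.0176, P(plant 3) ≈ 0.1173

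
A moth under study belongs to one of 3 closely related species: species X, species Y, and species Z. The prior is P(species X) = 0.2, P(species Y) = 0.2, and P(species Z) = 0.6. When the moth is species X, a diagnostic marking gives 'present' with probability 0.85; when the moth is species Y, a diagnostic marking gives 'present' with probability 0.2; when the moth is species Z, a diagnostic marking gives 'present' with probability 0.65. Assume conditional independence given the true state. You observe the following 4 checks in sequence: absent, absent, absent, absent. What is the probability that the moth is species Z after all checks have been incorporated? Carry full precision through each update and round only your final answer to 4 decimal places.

0.0989

After 'absent': normaliser = 0.15·0.2000 + 0.8·0.2000 + 0.35·0.6000; P(species X) ≈ 0.0750, P(species Y) ≈ 0.4000, P(species Z) ≈ 0.5250
After 'absent': normaliser = 0.15·0.0750 + 0.8·0.4000 + 0.35·0.5250; P(species X) ≈ 0.0218, P(species Y) ≈ 0.6214, P(species Z) ≈ 0.3568
After 'absent': normaliser = 0.15·0.0218 + 0.8·0.6214 + 0.35·0.3568; P(species X) ≈ 0.0052, P(species Y) ≈ 0.7950, P(species Z) ≈ 0.1997
After 'absent': normaliser = 0.15·0.0052 + 0.8·0.7950 + 0.35·0.1997; P(species X) ≈ 0.0011, P(species Y) ≈ 0.9000, P(species Z) ≈ 0.0989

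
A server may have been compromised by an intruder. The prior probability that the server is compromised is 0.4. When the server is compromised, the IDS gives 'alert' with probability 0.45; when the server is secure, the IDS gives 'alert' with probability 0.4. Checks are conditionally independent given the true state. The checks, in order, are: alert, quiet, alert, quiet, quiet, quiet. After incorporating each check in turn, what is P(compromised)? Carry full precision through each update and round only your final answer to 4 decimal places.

After 'alert': P(compromised) = 0.45·0.4000 / (0.45·0.4000 + 0.4·0.6000) ≈ 0.4286
After 'quiet': P(compromised) = 0.55·0.4286 / (0.55·0.4286 + 0.6·0.5714) ≈ 0.4074
After 'alert': P(compromised) = 0.45·0.4074 / (0.45·0.4074 + 0.4·0.5926) ≈ 0.4361
After 'quiet': P(compromised) = 0.55·0.4361 / (0.55·0.4361 + 0.6·0.5639) ≈ 0.4149
After 'quiet': P(compromised) = 0.55·0.4149 / (0.55·0.4149 + 0.6·0.5851) ≈ 0.3939
After 'quiet': P(compromised) = 0.55·0.3939 / (0.55·0.3939 + 0.6·0.6061) ≈ 0.3733

0.3733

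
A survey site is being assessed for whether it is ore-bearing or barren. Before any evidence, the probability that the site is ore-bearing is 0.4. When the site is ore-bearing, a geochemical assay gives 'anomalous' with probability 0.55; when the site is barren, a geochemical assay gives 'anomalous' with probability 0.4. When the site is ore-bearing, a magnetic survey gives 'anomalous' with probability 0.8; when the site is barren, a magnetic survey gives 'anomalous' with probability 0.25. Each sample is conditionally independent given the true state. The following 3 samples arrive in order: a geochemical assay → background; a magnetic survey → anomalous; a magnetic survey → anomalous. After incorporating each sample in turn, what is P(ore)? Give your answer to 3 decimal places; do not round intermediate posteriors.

0.837

After a geochemical assay='background': P(ore) = 0.45·0.4000 / (0.45·0.4000 + 0.6·0.6000) ≈ 0.3333
After a magnetic survey='anomalous': P(ore) = 0.8·0.3333 / (0.8·0.3333 + 0.25·0.6667) ≈ 0.6154
After a magnetic survey='anomalous': P(ore) = 0.8·0.6154 / (0.8·0.6154 + 0.25·0.3846) ≈ 0.8366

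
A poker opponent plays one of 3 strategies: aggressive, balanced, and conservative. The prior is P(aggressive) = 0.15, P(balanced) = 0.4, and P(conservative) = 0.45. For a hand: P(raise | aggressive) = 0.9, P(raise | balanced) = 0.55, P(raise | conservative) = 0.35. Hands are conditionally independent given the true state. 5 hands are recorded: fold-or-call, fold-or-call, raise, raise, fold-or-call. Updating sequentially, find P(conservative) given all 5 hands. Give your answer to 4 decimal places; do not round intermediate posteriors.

After 'fold-or-call': normaliser = 0.1·0.1500 + 0.45·0.4000 + 0.65·0.4500; P(aggressive) ≈ 0.0308, P(balanced) ≈ 0.3692, P(conservative) ≈ 0.6000
After 'fold-or-call': normaliser = 0.1·0.0308 + 0.45·0.3692 + 0.65·0.6000; P(aggressive) ≈ 0.0055, P(balanced) ≈ 0.2971, P(conservative) ≈ 0.6974
After 'raise': normaliser = 0.9·0.0055 + 0.55·0.2971 + 0.35·0.6974; P(aggressive) ≈ 0.0120, P(balanced) ≈ 0.3962, P(conservative) ≈ 0.5918
After 'raise': normaliser = 0.9·0.0120 + 0.55·0.3962 + 0.35·0.5918; P(aggressive) ≈ 0.0248, P(balanced) ≈ 0.5000, P(conservative) ≈ 0.4752
After 'fold-or-call': normaliser = 0.1·0.0248 + 0.45·0.5000 + 0.65·0.4752; P(aggressive) ≈ 0.0046, P(balanced) ≈ 0.4195, P(conservative) ≈ 0.5759

0.5759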